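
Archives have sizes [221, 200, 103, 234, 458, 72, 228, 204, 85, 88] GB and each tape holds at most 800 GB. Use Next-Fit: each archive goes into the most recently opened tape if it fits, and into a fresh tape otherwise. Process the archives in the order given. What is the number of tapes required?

Put 221 GB in tape 1; 579 GB remain.
Put 200 GB in tape 1; 379 GB remain.
Put 103 GB in tape 1; 276 GB remain.
Put 234 GB in tape 1; 42 GB remain.
Put 458 GB in tape 2; 342 GB remain.
Put 72 GB in tape 2; 270 GB remain.
Put 228 GB in tape 2; 42 GB remain.
Put 204 GB in tape 3; 596 GB remain.
Put 85 GB in tape 3; 511 GB remain.
Put 88 GB in tape 3; 423 GB remain.
Final tapes: [221,200,103,234] [458,72,228] [204,85,88].

3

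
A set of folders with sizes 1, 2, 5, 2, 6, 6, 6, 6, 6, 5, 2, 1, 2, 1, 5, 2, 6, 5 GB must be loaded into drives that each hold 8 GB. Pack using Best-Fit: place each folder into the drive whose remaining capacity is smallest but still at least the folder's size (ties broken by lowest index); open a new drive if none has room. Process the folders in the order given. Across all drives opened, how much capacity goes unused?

11

1 GB → drive 1 (remaining 7 GB)
2 GB → drive 1 (remaining 5 GB)
5 GB → drive 1 (remaining 0 GB)
2 GB → drive 2 (remaining 6 GB)
6 GB → drive 2 (remaining 0 GB)
6 GB → drive 3 (remaining 2 GB)
6 GB → drive 4 (remaining 2 GB)
6 GB → drive 5 (remaining 2 GB)
6 GB → drive 6 (remaining 2 GB)
5 GB → drive 7 (remaining 3 GB)
2 GB → drive 3 (remaining 0 GB)
1 GB → drive 4 (remaining 1 GB)
2 GB → drive 5 (remaining 0 GB)
1 GB → drive 4 (remaining 0 GB)
5 GB → drive 8 (remaining 3 GB)
2 GB → drive 6 (remaining 0 GB)
6 GB → drive 9 (remaining 2 GB)
5 GB → drive 10 (remaining 3 GB)
10 drives × 8 GB = 80 GB; used 69 GB; unused 11 GB.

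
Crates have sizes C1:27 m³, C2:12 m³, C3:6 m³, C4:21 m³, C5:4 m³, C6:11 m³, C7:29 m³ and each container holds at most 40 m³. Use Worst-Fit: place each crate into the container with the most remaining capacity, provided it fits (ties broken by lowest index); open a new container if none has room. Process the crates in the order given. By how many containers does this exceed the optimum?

0

Worst-Fit: [27,12] [6,21,4] [11,29] → 3 containers.
Total size 110 m³; any packing needs at least ⌈110/40⌉ = 3 containers.
So 3 is already optimal.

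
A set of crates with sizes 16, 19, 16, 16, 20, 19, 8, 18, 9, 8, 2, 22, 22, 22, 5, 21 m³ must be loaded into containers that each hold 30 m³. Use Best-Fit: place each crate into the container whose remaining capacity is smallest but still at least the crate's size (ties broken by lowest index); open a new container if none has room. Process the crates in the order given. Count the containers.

16 m³ → container 1 (remaining 14 m³)
19 m³ → container 2 (remaining 11 m³)
16 m³ → container 3 (remaining 14 m³)
16 m³ → container 4 (remaining 14 m³)
20 m³ → container 5 (remaining 10 m³)
19 m³ → container 6 (remaining 11 m³)
8 m³ → container 5 (remaining 2 m³)
18 m³ → container 7 (remaining 12 m³)
9 m³ → container 2 (remaining 2 m³)
8 m³ → container 6 (remaining 3 m³)
2 m³ → container 2 (remaining 0 m³)
22 m³ → container 8 (remaining 8 m³)
22 m³ → container 9 (remaining 8 m³)
22 m³ → container 10 (remaining 8 m³)
5 m³ → container 8 (remaining 3 m³)
21 m³ → container 11 (remaining 9 m³)
Final containers: [16] [19,9,2] [16] [16] [20,8] [19,8] [18] [22,5] [22] [22] [21].

11 containers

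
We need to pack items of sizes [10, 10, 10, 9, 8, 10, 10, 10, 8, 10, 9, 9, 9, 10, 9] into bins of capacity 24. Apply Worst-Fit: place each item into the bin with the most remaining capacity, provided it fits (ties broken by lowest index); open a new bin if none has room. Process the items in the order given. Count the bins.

8

10 → bin 1 (remaining 14)
10 → bin 1 (remaining 4)
10 → bin 2 (remaining 14)
9 → bin 2 (remaining 5)
8 → bin 3 (remaining 16)
10 → bin 3 (remaining 6)
10 → bin 4 (remaining 14)
10 → bin 4 (remaining 4)
8 → bin 5 (remaining 16)
10 → bin 5 (remaining 6)
9 → bin 6 (remaining 15)
9 → bin 6 (remaining 6)
9 → bin 7 (remaining 15)
10 → bin 7 (remaining 5)
9 → bin 8 (remaining 15)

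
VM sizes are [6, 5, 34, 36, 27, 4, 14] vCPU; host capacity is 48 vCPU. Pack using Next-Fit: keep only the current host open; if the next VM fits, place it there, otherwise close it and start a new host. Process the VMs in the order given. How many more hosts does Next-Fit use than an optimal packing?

Next-Fit: [6,5,34] [36] [27,4,14] → 3 hosts.
Total size 126 vCPU; any packing needs at least ⌈126/48⌉ = 3 hosts.
So 3 is already optimal.

0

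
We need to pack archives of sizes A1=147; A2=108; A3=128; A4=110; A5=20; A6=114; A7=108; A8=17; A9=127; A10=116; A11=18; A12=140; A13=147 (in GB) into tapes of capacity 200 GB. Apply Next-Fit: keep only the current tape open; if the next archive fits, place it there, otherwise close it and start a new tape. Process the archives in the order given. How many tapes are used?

10

Put A1 (147 GB) in tape 1; 53 GB remain.
Put A2 (108 GB) in tape 2; 92 GB remain.
Put A3 (128 GB) in tape 3; 72 GB remain.
Put A4 (110 GB) in tape 4; 90 GB remain.
Put A5 (20 GB) in tape 4; 70 GB remain.
Put A6 (114 GB) in tape 5; 86 GB remain.
Put A7 (108 GB) in tape 6; 92 GB remain.
Put A8 (17 GB) in tape 6; 75 GB remain.
Put A9 (127 GB) in tape 7; 73 GB remain.
Put A10 (116 GB) in tape 8; 84 GB remain.
Put A11 (18 GB) in tape 8; 66 GB remain.
Put A12 (140 GB) in tape 9; 60 GB remain.
Put A13 (147 GB) in tape 10; 53 GB remain.
Final tapes: [147] [108] [128] [110,20] [114] [108,17] [127] [116,18] [140] [147].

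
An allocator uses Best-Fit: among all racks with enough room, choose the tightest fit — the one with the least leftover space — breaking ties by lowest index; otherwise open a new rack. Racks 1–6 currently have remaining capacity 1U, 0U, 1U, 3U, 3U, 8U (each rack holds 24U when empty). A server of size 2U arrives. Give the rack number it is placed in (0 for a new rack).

Racks with room: rack 4 (3U), rack 5 (3U), rack 6 (8U).
Tightest fit is rack 4 with 3U free.

4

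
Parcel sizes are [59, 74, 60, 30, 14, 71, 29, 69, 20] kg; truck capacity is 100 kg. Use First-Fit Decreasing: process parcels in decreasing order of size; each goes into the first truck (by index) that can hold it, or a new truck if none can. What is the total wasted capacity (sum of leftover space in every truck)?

74

Sorted descending: 74, 71, 69, 60, 59, 30, 29, 20, 14.
74 kg → truck 1 (remaining 26 kg)
71 kg → truck 2 (remaining 29 kg)
69 kg → truck 3 (remaining 31 kg)
60 kg → truck 4 (remaining 40 kg)
59 kg → truck 5 (remaining 41 kg)
30 kg → truck 3 (remaining 1 kg)
29 kg → truck 2 (remaining 0 kg)
20 kg → truck 1 (remaining 6 kg)
14 kg → truck 4 (remaining 26 kg)
5 trucks × 100 kg = 500 kg; used 426 kg; unused 74 kg.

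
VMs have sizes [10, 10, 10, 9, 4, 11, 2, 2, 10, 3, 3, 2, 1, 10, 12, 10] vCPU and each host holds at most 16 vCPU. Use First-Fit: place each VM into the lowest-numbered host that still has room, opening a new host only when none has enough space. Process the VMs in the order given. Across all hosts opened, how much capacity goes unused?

35

host 1: place 10 vCPU, 6 vCPU left
host 2: place 10 vCPU, 6 vCPU left
host 3: place 10 vCPU, 6 vCPU left
host 4: place 9 vCPU, 7 vCPU left
host 1: place 4 vCPU, 2 vCPU left
host 5: place 11 vCPU, 5 vCPU left
host 1: place 2 vCPU, 0 vCPU left
host 2: place 2 vCPU, 4 vCPU left
host 6: place 10 vCPU, 6 vCPU left
host 2: place 3 vCPU, 1 vCPU left
host 3: place 3 vCPU, 3 vCPU left
host 3: place 2 vCPU, 1 vCPU left
host 2: place 1 vCPU, 0 vCPU left
host 7: place 10 vCPU, 6 vCPU left
host 8: place 12 vCPU, 4 vCPU left
host 9: place 10 vCPU, 6 vCPU left
9 hosts × 16 vCPU = 144 vCPU; used 109 vCPU; unused 35 vCPU.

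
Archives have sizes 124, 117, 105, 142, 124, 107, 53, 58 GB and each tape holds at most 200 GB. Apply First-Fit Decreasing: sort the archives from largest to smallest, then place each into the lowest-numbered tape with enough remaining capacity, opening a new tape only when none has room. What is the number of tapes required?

Sorted descending: 142, 124, 124, 117, 107, 105, 58, 53.
142 GB → tape 1 (remaining 58 GB)
124 GB → tape 2 (remaining 76 GB)
124 GB → tape 3 (remaining 76 GB)
117 GB → tape 4 (remaining 83 GB)
107 GB → tape 5 (remaining 93 GB)
105 GB → tape 6 (remaining 95 GB)
58 GB → tape 1 (remaining 0 GB)
53 GB → tape 2 (remaining 23 GB)

6 tapes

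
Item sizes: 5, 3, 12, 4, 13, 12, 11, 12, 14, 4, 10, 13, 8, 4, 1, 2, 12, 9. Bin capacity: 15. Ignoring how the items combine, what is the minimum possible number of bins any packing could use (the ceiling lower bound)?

Total size = 5 + 3 + 12 + 4 + 13 + 12 + 11 + 12 + 14 + 4 + 10 + 13 + 8 + 4 + 1 + 2 + 12 + 9 = 149.
⌈149 / 15⌉ = 10.

10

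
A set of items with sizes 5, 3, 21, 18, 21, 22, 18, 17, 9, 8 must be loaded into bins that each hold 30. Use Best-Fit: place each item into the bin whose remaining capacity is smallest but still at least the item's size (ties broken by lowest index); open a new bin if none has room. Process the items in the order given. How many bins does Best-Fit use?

6 bins

bin 1: place 5, 25 left
bin 1: place 3, 22 left
bin 1: place 21, 1 left
bin 2: place 18, 12 left
bin 3: place 21, 9 left
bin 4: place 22, 8 left
bin 5: place 18, 12 left
bin 6: place 17, 13 left
bin 3: place 9, 0 left
bin 4: place 8, 0 left
Final bins: [5,3,21] [18] [21,9] [22,8] [18] [17].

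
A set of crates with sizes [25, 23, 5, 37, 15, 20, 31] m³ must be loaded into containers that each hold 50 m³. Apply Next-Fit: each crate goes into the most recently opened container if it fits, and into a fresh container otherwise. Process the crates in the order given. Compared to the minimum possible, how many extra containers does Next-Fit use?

0

Next-Fit: [25,23] [5,37] [15,20] [31] → 4 containers.
Total size 156 m³; any packing needs at least ⌈156/50⌉ = 4 containers.
So 4 is already optimal.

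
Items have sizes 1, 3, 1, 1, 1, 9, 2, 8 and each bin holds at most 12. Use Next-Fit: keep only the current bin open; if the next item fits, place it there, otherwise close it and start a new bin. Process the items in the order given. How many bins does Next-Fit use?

Put 1 in bin 1; 11 remain.
Put 3 in bin 1; 8 remain.
Put 1 in bin 1; 7 remain.
Put 1 in bin 1; 6 remain.
Put 1 in bin 1; 5 remain.
Put 9 in bin 2; 3 remain.
Put 2 in bin 2; 1 remain.
Put 8 in bin 3; 4 remain.

3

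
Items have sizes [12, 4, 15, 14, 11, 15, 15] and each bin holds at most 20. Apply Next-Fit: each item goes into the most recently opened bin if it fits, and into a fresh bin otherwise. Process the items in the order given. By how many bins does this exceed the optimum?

0

Next-Fit: [12,4] [15] [14] [11] [15] [15] → 6 bins.
6 items exceed 10 (half the capacity), and no two of those can share a bin, so at least 6 bins are needed.
So 6 is already optimal.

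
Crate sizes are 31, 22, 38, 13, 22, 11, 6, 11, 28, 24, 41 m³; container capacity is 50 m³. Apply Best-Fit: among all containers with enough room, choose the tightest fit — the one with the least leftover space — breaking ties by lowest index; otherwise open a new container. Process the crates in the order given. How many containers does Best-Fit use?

6

31 m³ → container 1 (remaining 19 m³)
22 m³ → container 2 (remaining 28 m³)
38 m³ → container 3 (remaining 12 m³)
13 m³ → container 1 (remaining 6 m³)
22 m³ → container 2 (remaining 6 m³)
11 m³ → container 3 (remaining 1 m³)
6 m³ → container 1 (remaining 0 m³)
11 m³ → container 4 (remaining 39 m³)
28 m³ → container 4 (remaining 11 m³)
24 m³ → container 5 (remaining 26 m³)
41 m³ → container 6 (remaining 9 m³)
Final containers: [31,13,6] [22,22] [38,11] [11,28] [24] [41].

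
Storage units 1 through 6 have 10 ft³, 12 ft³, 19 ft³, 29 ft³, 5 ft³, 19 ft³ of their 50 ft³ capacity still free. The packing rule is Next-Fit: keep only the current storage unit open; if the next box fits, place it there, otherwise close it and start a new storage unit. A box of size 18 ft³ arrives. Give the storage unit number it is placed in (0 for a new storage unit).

6

Next-Fit only looks at storage unit 6, which has 19 ft³ free.
18 ft³ fits there.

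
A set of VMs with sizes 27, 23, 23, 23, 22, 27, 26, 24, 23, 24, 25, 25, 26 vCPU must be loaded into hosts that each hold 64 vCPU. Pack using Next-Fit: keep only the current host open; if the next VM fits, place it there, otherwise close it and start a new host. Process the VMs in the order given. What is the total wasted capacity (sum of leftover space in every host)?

130

host 1: place 27 vCPU, 37 vCPU left
host 1: place 23 vCPU, 14 vCPU left
host 2: place 23 vCPU, 41 vCPU left
host 2: place 23 vCPU, 18 vCPU left
host 3: place 22 vCPU, 42 vCPU left
host 3: place 27 vCPU, 15 vCPU left
host 4: place 26 vCPU, 38 vCPU left
host 4: place 24 vCPU, 14 vCPU left
host 5: place 23 vCPU, 41 vCPU left
host 5: place 24 vCPU, 17 vCPU left
host 6: place 25 vCPU, 39 vCPU left
host 6: place 25 vCPU, 14 vCPU left
host 7: place 26 vCPU, 38 vCPU left
7 hosts × 64 vCPU = 448 vCPU; used 318 vCPU; unused 130 vCPU.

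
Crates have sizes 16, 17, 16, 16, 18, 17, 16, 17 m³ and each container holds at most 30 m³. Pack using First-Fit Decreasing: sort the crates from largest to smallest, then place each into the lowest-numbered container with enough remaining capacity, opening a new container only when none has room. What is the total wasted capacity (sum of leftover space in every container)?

Sorted descending: 18, 17, 17, 17, 16, 16, 16, 16.
Put 18 m³ in container 1; 12 m³ remain.
Put 17 m³ in container 2; 13 m³ remain.
Put 17 m³ in container 3; 13 m³ remain.
Put 17 m³ in container 4; 13 m³ remain.
Put 16 m³ in container 5; 14 m³ remain.
Put 16 m³ in container 6; 14 m³ remain.
Put 16 m³ in container 7; 14 m³ remain.
Put 16 m³ in container 8; 14 m³ remain.
8 containers × 30 m³ = 240 m³; used 133 m³; unused 107 m³.

107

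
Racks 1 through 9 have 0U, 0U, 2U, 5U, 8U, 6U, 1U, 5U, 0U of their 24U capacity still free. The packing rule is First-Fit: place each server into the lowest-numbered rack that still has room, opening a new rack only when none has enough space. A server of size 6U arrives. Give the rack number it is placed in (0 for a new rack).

5

Racks with room: rack 5 (8U), rack 6 (6U).
The first with room is rack 5.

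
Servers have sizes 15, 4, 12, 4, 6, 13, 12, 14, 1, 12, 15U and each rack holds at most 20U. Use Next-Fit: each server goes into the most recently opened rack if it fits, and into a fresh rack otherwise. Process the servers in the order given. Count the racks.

15U → rack 1 (remaining 5U)
4U → rack 1 (remaining 1U)
12U → rack 2 (remaining 8U)
4U → rack 2 (remaining 4U)
6U → rack 3 (remaining 14U)
13U → rack 3 (remaining 1U)
12U → rack 4 (remaining 8U)
14U → rack 5 (remaining 6U)
1U → rack 5 (remaining 5U)
12U → rack 6 (remaining 8U)
15U → rack 7 (remaining 5U)
Final racks: [15,4] [12,4] [6,13] [12] [14,1] [12] [15].

7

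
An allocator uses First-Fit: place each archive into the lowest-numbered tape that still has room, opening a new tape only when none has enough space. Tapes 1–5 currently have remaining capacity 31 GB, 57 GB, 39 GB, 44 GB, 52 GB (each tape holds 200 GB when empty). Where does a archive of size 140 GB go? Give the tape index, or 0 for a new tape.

No tape has ≥ 140 GB free, so a new tape is opened.

0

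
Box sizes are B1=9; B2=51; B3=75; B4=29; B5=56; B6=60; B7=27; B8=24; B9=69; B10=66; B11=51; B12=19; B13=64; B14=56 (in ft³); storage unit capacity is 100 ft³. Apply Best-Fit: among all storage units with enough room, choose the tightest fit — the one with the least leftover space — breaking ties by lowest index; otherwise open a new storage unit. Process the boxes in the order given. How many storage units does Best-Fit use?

B1 (9 ft³) → storage unit 1 (remaining 91 ft³)
B2 (51 ft³) → storage unit 1 (remaining 40 ft³)
B3 (75 ft³) → storage unit 2 (remaining 25 ft³)
B4 (29 ft³) → storage unit 1 (remaining 11 ft³)
B5 (56 ft³) → storage unit 3 (remaining 44 ft³)
B6 (60 ft³) → storage unit 4 (remaining 40 ft³)
B7 (27 ft³) → storage unit 4 (remaining 13 ft³)
B8 (24 ft³) → storage unit 2 (remaining 1 ft³)
B9 (69 ft³) → storage unit 5 (remaining 31 ft³)
B10 (66 ft³) → storage unit 6 (remaining 34 ft³)
B11 (51 ft³) → storage unit 7 (remaining 49 ft³)
B12 (19 ft³) → storage unit 5 (remaining 12 ft³)
B13 (64 ft³) → storage unit 8 (remaining 36 ft³)
B14 (56 ft³) → storage unit 9 (remaining 44 ft³)
Final storage units: [9,51,29] [75,24] [56] [60,27] [69,19] [66] [51] [64] [56].

9 storage units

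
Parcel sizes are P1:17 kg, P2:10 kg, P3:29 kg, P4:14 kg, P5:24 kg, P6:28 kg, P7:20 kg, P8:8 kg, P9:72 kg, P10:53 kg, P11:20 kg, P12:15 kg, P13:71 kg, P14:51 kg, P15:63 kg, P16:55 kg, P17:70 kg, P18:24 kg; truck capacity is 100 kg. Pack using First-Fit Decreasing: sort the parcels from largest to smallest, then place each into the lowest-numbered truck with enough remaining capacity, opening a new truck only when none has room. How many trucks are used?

7

Sorted descending: 72, 71, 70, 63, 55, 53, 51, 29, 28, 24, 24, 20, 20, 17, 15, 14, 10, 8.
Put 72 kg in truck 1; 28 kg remain.
Put 71 kg in truck 2; 29 kg remain.
Put 70 kg in truck 3; 30 kg remain.
Put 63 kg in truck 4; 37 kg remain.
Put 55 kg in truck 5; 45 kg remain.
Put 53 kg in truck 6; 47 kg remain.
Put 51 kg in truck 7; 49 kg remain.
Put 29 kg in truck 2; 0 kg remain.
Put 28 kg in truck 1; 0 kg remain.
Put 24 kg in truck 3; 6 kg remain.
Put 24 kg in truck 4; 13 kg remain.
Put 20 kg in truck 5; 25 kg remain.
Put 20 kg in truck 5; 5 kg remain.
Put 17 kg in truck 6; 30 kg remain.
Put 15 kg in truck 6; 15 kg remain.
Put 14 kg in truck 6; 1 kg remain.
Put 10 kg in truck 4; 3 kg remain.
Put 8 kg in truck 7; 41 kg remain.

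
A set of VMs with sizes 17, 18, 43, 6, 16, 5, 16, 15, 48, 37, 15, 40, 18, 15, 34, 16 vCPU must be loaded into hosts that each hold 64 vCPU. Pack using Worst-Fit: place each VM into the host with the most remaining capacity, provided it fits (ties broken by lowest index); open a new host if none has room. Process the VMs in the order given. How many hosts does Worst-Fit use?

7

17 vCPU → host 1 (remaining 47 vCPU)
18 vCPU → host 1 (remaining 29 vCPU)
43 vCPU → host 2 (remaining 21 vCPU)
6 vCPU → host 1 (remaining 23 vCPU)
16 vCPU → host 1 (remaining 7 vCPU)
5 vCPU → host 2 (remaining 16 vCPU)
16 vCPU → host 2 (remaining 0 vCPU)
15 vCPU → host 3 (remaining 49 vCPU)
48 vCPU → host 3 (remaining 1 vCPU)
37 vCPU → host 4 (remaining 27 vCPU)
15 vCPU → host 4 (remaining 12 vCPU)
40 vCPU → host 5 (remaining 24 vCPU)
18 vCPU → host 5 (remaining 6 vCPU)
15 vCPU → host 6 (remaining 49 vCPU)
34 vCPU → host 6 (remaining 15 vCPU)
16 vCPU → host 7 (remaining 48 vCPU)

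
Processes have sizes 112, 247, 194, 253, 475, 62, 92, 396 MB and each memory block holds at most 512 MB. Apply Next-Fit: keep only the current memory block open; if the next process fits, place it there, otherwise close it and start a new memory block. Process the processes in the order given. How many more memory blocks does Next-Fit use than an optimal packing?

1

Next-Fit: [112,247] [194,253] [475] [62,92] [396] → 5 memory blocks.
Total size 1831 MB; any packing needs at least ⌈1831/512⌉ = 4 memory blocks.
An optimal packing achieves that bound: [475] [396,112] [253,247] [194,92,62] → 4 memory blocks.
Excess: 5 − 4 = 1.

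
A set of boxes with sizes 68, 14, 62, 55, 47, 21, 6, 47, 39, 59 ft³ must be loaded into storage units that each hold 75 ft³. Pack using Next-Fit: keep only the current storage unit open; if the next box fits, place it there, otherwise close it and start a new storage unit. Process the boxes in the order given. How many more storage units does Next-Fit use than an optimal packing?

Next-Fit: [68] [14] [62] [55] [47,21,6] [47] [39] [59] → 8 storage units.
7 boxes exceed 37.5 ft³ (half the capacity), and no two of those can share a storage unit, so at least 7 storage units are needed.
An optimal packing achieves that bound: [68,6] [62] [59,14] [55] [47,21] [47] [39] → 7 storage units.
Excess: 8 − 7 = 1.

1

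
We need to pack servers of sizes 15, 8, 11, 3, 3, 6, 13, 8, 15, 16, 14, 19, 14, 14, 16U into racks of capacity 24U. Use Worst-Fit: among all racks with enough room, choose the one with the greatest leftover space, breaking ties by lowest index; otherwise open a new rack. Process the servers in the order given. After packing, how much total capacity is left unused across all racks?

65

Put 15U in rack 1; 9U remain.
Put 8U in rack 1; 1U remain.
Put 11U in rack 2; 13U remain.
Put 3U in rack 2; 10U remain.
Put 3U in rack 2; 7U remain.
Put 6U in rack 2; 1U remain.
Put 13U in rack 3; 11U remain.
Put 8U in rack 3; 3U remain.
Put 15U in rack 4; 9U remain.
Put 16U in rack 5; 8U remain.
Put 14U in rack 6; 10U remain.
Put 19U in rack 7; 5U remain.
Put 14U in rack 8; 10U remain.
Put 14U in rack 9; 10U remain.
Put 16U in rack 10; 8U remain.
10 racks × 24U = 240U; used 175U; unused 65U.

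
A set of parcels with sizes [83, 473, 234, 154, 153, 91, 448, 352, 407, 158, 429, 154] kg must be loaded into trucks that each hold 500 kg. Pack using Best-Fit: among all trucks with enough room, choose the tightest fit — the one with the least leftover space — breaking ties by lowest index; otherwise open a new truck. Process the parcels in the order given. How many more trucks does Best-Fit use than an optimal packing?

Best-Fit: [83,234,154] [473] [153,91,158] [448] [352] [407] [429] [154] → 8 trucks.
Total size 3136 kg; any packing needs at least ⌈3136/500⌉ = 7 trucks.
An optimal packing achieves that bound: [473] [448] [429] [407,91] [352,83] [234,158] [154,154,153] → 7 trucks.
Excess: 8 − 7 = 1.

1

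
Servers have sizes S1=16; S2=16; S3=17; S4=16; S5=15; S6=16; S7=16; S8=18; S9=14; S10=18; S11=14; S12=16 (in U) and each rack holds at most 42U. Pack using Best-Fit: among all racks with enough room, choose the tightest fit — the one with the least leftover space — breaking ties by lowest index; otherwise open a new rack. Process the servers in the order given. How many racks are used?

6

S1 (16U) → rack 1 (remaining 26U)
S2 (16U) → rack 1 (remaining 10U)
S3 (17U) → rack 2 (remaining 25U)
S4 (16U) → rack 2 (remaining 9U)
S5 (15U) → rack 3 (remaining 27U)
S6 (16U) → rack 3 (remaining 11U)
S7 (16U) → rack 4 (remaining 26U)
S8 (18U) → rack 4 (remaining 8U)
S9 (14U) → rack 5 (remaining 28U)
S10 (18U) → rack 5 (remaining 10U)
S11 (14U) → rack 6 (remaining 28U)
S12 (16U) → rack 6 (remaining 12U)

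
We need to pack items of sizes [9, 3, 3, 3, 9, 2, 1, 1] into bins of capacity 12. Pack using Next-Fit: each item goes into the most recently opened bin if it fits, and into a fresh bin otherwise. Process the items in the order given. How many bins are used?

bin 1: place 9, 3 left
bin 1: place 3, 0 left
bin 2: place 3, 9 left
bin 2: place 3, 6 left
bin 3: place 9, 3 left
bin 3: place 2, 1 left
bin 3: place 1, 0 left
bin 4: place 1, 11 left

4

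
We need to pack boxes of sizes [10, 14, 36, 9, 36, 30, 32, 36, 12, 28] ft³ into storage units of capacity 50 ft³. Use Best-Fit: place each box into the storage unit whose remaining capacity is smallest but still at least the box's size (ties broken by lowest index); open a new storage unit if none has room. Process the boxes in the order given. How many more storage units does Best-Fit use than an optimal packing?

Best-Fit: [10,14] [36,9] [36,12] [30] [32] [36] [28] → 7 storage units.
6 boxes exceed 25 ft³ (half the capacity), and no two of those can share a storage unit, so at least 6 storage units are needed.
An optimal packing achieves that bound: [36,14] [36,12] [36,10] [32,9] [30] [28] → 6 storage units.
Excess: 7 − 6 = 1.

1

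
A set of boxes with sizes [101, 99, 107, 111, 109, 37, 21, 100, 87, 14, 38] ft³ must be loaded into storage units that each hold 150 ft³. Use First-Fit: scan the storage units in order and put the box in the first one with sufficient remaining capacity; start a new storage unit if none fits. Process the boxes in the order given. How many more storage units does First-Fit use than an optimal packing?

First-Fit: [101,37] [99,21,14] [107,38] [111] [109] [100] [87] → 7 storage units.
7 boxes exceed 75 ft³ (half the capacity), and no two of those can share a storage unit, so at least 7 storage units are needed.
So 7 is already optimal.

0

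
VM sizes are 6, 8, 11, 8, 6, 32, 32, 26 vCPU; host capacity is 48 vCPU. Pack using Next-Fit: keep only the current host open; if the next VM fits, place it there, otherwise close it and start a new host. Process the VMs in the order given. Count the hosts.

4

host 1: place 6 vCPU, 42 vCPU left
host 1: place 8 vCPU, 34 vCPU left
host 1: place 11 vCPU, 23 vCPU left
host 1: place 8 vCPU, 15 vCPU left
host 1: place 6 vCPU, 9 vCPU left
host 2: place 32 vCPU, 16 vCPU left
host 3: place 32 vCPU, 16 vCPU left
host 4: place 26 vCPU, 22 vCPU left
Final hosts: [6,8,11,8,6] [32] [32] [26].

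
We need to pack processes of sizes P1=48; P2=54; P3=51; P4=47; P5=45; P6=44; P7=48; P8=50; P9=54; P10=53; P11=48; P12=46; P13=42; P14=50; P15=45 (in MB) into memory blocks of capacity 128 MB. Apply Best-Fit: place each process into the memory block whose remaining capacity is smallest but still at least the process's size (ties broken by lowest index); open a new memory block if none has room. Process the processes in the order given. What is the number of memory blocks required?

memory block 1: place P1 (48 MB), 80 MB left
memory block 1: place P2 (54 MB), 26 MB left
memory block 2: place P3 (51 MB), 77 MB left
memory block 2: place P4 (47 MB), 30 MB left
memory block 3: place P5 (45 MB), 83 MB left
memory block 3: place P6 (44 MB), 39 MB left
memory block 4: place P7 (48 MB), 80 MB left
memory block 4: place P8 (50 MB), 30 MB left
memory block 5: place P9 (54 MB), 74 MB left
memory block 5: place P10 (53 MB), 21 MB left
memory block 6: place P11 (48 MB), 80 MB left
memory block 6: place P12 (46 MB), 34 MB left
memory block 7: place P13 (42 MB), 86 MB left
memory block 7: place P14 (50 MB), 36 MB left
memory block 8: place P15 (45 MB), 83 MB left

8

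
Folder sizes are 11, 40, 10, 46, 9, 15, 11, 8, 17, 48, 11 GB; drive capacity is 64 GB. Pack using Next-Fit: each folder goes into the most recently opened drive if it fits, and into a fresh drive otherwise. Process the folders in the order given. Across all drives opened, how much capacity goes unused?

30

11 GB → drive 1 (remaining 53 GB)
40 GB → drive 1 (remaining 13 GB)
10 GB → drive 1 (remaining 3 GB)
46 GB → drive 2 (remaining 18 GB)
9 GB → drive 2 (remaining 9 GB)
15 GB → drive 3 (remaining 49 GB)
11 GB → drive 3 (remaining 38 GB)
8 GB → drive 3 (remaining 30 GB)
17 GB → drive 3 (remaining 13 GB)
48 GB → drive 4 (remaining 16 GB)
11 GB → drive 4 (remaining 5 GB)
4 drives × 64 GB = 256 GB; used 226 GB; unused 30 GB.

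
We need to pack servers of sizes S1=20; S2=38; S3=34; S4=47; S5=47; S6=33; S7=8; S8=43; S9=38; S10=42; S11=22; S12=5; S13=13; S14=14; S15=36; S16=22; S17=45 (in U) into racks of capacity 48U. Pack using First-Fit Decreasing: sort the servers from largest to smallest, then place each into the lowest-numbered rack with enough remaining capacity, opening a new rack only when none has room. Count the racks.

Sorted descending: 47, 47, 45, 43, 42, 38, 38, 36, 34, 33, 22, 22, 20, 14, 13, 8, 5.
Put 47U in rack 1; 1U remain.
Put 47U in rack 2; 1U remain.
Put 45U in rack 3; 3U remain.
Put 43U in rack 4; 5U remain.
Put 42U in rack 5; 6U remain.
Put 38U in rack 6; 10U remain.
Put 38U in rack 7; 10U remain.
Put 36U in rack 8; 12U remain.
Put 34U in rack 9; 14U remain.
Put 33U in rack 10; 15U remain.
Put 22U in rack 11; 26U remain.
Put 22U in rack 11; 4U remain.
Put 20U in rack 12; 28U remain.
Put 14U in rack 9; 0U remain.
Put 13U in rack 10; 2U remain.
Put 8U in rack 6; 2U remain.
Put 5U in rack 4; 0U remain.
Final racks: [47] [47] [45] [43,5] [42] [38,8] [38] [36] [34,14] [33,13] [22,22] [20].

12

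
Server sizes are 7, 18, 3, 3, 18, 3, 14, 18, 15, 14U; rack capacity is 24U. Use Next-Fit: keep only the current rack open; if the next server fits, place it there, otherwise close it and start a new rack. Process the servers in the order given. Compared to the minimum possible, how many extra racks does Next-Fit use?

Next-Fit: [7] [18,3,3] [18,3] [14] [18] [15] [14] → 7 racks.
6 servers exceed 12U (half the capacity), and no two of those can share a rack, so at least 6 racks are needed.
An optimal packing achieves that bound: [18,3,3] [18,3] [18] [15,7] [14] [14] → 6 racks.
Excess: 7 − 6 = 1.

1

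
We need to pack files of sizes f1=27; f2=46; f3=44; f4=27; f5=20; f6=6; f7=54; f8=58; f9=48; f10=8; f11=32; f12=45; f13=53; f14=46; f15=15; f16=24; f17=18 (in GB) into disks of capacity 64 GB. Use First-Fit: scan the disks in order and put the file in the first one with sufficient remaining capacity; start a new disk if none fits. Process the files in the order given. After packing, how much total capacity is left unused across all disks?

f1 (27 GB) → disk 1 (remaining 37 GB)
f2 (46 GB) → disk 2 (remaining 18 GB)
f3 (44 GB) → disk 3 (remaining 20 GB)
f4 (27 GB) → disk 1 (remaining 10 GB)
f5 (20 GB) → disk 3 (remaining 0 GB)
f6 (6 GB) → disk 1 (remaining 4 GB)
f7 (54 GB) → disk 4 (remaining 10 GB)
f8 (58 GB) → disk 5 (remaining 6 GB)
f9 (48 GB) → disk 6 (remaining 16 GB)
f10 (8 GB) → disk 2 (remaining 10 GB)
f11 (32 GB) → disk 7 (remaining 32 GB)
f12 (45 GB) → disk 8 (remaining 19 GB)
f13 (53 GB) → disk 9 (remaining 11 GB)
f14 (46 GB) → disk 10 (remaining 18 GB)
f15 (15 GB) → disk 6 (remaining 1 GB)
f16 (24 GB) → disk 7 (remaining 8 GB)
f17 (18 GB) → disk 8 (remaining 1 GB)
10 disks × 64 GB = 640 GB; used 571 GB; unused 69 GB.

69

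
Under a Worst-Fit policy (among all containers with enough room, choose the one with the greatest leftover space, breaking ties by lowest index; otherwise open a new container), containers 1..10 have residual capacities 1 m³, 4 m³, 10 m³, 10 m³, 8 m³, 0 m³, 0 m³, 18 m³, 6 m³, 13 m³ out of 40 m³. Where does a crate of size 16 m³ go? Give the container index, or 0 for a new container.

8

Containers with room: container 8 (18 m³).
Most room is container 8 with 18 m³ free.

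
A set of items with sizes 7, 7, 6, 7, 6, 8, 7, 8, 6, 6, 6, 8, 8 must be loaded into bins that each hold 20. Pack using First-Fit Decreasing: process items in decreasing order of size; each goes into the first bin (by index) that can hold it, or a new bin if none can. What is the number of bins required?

Sorted descending: 8, 8, 8, 8, 7, 7, 7, 7, 6, 6, 6, 6, 6.
8 → bin 1 (remaining 12)
8 → bin 1 (remaining 4)
8 → bin 2 (remaining 12)
8 → bin 2 (remaining 4)
7 → bin 3 (remaining 13)
7 → bin 3 (remaining 6)
7 → bin 4 (remaining 13)
7 → bin 4 (remaining 6)
6 → bin 3 (remaining 0)
6 → bin 4 (remaining 0)
6 → bin 5 (remaining 14)
6 → bin 5 (remaining 8)
6 → bin 5 (remaining 2)
Final bins: [8,8] [8,8] [7,7,6] [7,7,6] [6,6,6].

5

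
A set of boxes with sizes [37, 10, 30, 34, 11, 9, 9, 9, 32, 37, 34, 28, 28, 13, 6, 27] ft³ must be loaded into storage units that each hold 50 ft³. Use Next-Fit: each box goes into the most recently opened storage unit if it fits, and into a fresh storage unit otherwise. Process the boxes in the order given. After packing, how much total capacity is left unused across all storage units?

146

Put 37 ft³ in storage unit 1; 13 ft³ remain.
Put 10 ft³ in storage unit 1; 3 ft³ remain.
Put 30 ft³ in storage unit 2; 20 ft³ remain.
Put 34 ft³ in storage unit 3; 16 ft³ remain.
Put 11 ft³ in storage unit 3; 5 ft³ remain.
Put 9 ft³ in storage unit 4; 41 ft³ remain.
Put 9 ft³ in storage unit 4; 32 ft³ remain.
Put 9 ft³ in storage unit 4; 23 ft³ remain.
Put 32 ft³ in storage unit 5; 18 ft³ remain.
Put 37 ft³ in storage unit 6; 13 ft³ remain.
Put 34 ft³ in storage unit 7; 16 ft³ remain.
Put 28 ft³ in storage unit 8; 22 ft³ remain.
Put 28 ft³ in storage unit 9; 22 ft³ remain.
Put 13 ft³ in storage unit 9; 9 ft³ remain.
Put 6 ft³ in storage unit 9; 3 ft³ remain.
Put 27 ft³ in storage unit 10; 23 ft³ remain.
10 storage units × 50 ft³ = 500 ft³; used 354 ft³; unused 146 ft³.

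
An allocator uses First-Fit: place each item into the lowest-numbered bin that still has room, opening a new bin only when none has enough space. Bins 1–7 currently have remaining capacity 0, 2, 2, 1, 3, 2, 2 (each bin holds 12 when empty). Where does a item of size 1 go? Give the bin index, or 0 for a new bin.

Bins with room: bin 2 (2), bin 3 (2), bin 4 (1), bin 5 (3), bin 6 (2), bin 7 (2).
The first with room is bin 2.

2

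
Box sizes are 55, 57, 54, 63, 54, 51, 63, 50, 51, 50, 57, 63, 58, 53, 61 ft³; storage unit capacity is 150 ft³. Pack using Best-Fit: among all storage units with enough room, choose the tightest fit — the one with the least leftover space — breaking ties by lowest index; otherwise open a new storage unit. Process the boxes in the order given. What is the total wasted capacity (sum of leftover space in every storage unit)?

360

Put 55 ft³ in storage unit 1; 95 ft³ remain.
Put 57 ft³ in storage unit 1; 38 ft³ remain.
Put 54 ft³ in storage unit 2; 96 ft³ remain.
Put 63 ft³ in storage unit 2; 33 ft³ remain.
Put 54 ft³ in storage unit 3; 96 ft³ remain.
Put 51 ft³ in storage unit 3; 45 ft³ remain.
Put 63 ft³ in storage unit 4; 87 ft³ remain.
Put 50 ft³ in storage unit 4; 37 ft³ remain.
Put 51 ft³ in storage unit 5; 99 ft³ remain.
Put 50 ft³ in storage unit 5; 49 ft³ remain.
Put 57 ft³ in storage unit 6; 93 ft³ remain.
Put 63 ft³ in storage unit 6; 30 ft³ remain.
Put 58 ft³ in storage unit 7; 92 ft³ remain.
Put 53 ft³ in storage unit 7; 39 ft³ remain.
Put 61 ft³ in storage unit 8; 89 ft³ remain.
8 storage units × 150 ft³ = 1200 ft³; used 840 ft³; unused 360 ft³.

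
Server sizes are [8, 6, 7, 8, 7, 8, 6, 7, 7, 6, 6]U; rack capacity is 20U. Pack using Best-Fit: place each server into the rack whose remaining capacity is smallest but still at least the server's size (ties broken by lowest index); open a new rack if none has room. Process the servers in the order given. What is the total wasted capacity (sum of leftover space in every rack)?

24

Put 8U in rack 1; 12U remain.
Put 6U in rack 1; 6U remain.
Put 7U in rack 2; 13U remain.
Put 8U in rack 2; 5U remain.
Put 7U in rack 3; 13U remain.
Put 8U in rack 3; 5U remain.
Put 6U in rack 1; 0U remain.
Put 7U in rack 4; 13U remain.
Put 7U in rack 4; 6U remain.
Put 6U in rack 4; 0U remain.
Put 6U in rack 5; 14U remain.
5 racks × 20U = 100U; used 76U; unused 24U.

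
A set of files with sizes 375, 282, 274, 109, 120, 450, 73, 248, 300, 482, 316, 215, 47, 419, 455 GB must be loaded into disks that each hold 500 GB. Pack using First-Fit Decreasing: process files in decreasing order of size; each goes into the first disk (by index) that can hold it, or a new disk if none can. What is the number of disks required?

10

Sorted descending: 482, 455, 450, 419, 375, 316, 300, 282, 274, 248, 215, 120, 109, 73, 47.
disk 1: place 482 GB, 18 GB left
disk 2: place 455 GB, 45 GB left
disk 3: place 450 GB, 50 GB left
disk 4: place 419 GB, 81 GB left
disk 5: place 375 GB, 125 GB left
disk 6: place 316 GB, 184 GB left
disk 7: place 300 GB, 200 GB left
disk 8: place 282 GB, 218 GB left
disk 9: place 274 GB, 226 GB left
disk 10: place 248 GB, 252 GB left
disk 8: place 215 GB, 3 GB left
disk 5: place 120 GB, 5 GB left
disk 6: place 109 GB, 75 GB left
disk 4: place 73 GB, 8 GB left
disk 3: place 47 GB, 3 GB left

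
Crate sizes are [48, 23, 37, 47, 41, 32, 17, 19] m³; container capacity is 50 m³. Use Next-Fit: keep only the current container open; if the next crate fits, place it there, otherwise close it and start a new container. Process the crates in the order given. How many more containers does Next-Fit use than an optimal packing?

Next-Fit: [48] [23] [37] [47] [41] [32,17] [19] → 7 containers.
Total size 264 m³; any packing needs at least ⌈264/50⌉ = 6 containers.
An optimal packing achieves that bound: [48] [47] [41] [37] [32,17] [23,19] → 6 containers.
Excess: 7 − 6 = 1.

1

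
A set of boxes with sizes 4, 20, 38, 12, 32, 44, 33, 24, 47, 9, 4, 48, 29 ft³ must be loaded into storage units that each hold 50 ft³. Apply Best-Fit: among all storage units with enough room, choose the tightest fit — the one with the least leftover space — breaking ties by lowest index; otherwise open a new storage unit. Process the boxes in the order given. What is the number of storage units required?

storage unit 1: place 4 ft³, 46 ft³ left
storage unit 1: place 20 ft³, 26 ft³ left
storage unit 2: place 38 ft³, 12 ft³ left
storage unit 2: place 12 ft³, 0 ft³ left
storage unit 3: place 32 ft³, 18 ft³ left
storage unit 4: place 44 ft³, 6 ft³ left
storage unit 5: place 33 ft³, 17 ft³ left
storage unit 1: place 24 ft³, 2 ft³ left
storage unit 6: place 47 ft³, 3 ft³ left
storage unit 5: place 9 ft³, 8 ft³ left
storage unit 4: place 4 ft³, 2 ft³ left
storage unit 7: place 48 ft³, 2 ft³ left
storage unit 8: place 29 ft³, 21 ft³ left

8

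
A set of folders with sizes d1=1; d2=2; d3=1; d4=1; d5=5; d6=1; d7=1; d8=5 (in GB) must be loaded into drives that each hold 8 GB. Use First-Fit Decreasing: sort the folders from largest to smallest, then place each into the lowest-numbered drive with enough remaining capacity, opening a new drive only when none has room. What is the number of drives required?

Sorted descending: 5, 5, 2, 1, 1, 1, 1, 1.
drive 1: place 5 GB, 3 GB left
drive 2: place 5 GB, 3 GB left
drive 1: place 2 GB, 1 GB left
drive 1: place 1 GB, 0 GB left
drive 2: place 1 GB, 2 GB left
drive 2: place 1 GB, 1 GB left
drive 2: place 1 GB, 0 GB left
drive 3: place 1 GB, 7 GB left
Final drives: [5,2,1] [5,1,1,1] [1].

3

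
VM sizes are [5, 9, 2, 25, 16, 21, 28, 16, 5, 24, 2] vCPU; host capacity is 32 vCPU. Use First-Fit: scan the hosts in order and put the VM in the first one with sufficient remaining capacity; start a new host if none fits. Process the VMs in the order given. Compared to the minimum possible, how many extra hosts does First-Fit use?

1

First-Fit: [5,9,2,16] [25,5,2] [21] [28] [16] [24] → 6 hosts.
Total size 153 vCPU; any packing needs at least ⌈153/32⌉ = 5 hosts.
An optimal packing achieves that bound: [28,2,2] [25,5] [24,5] [21,9] [16,16] → 5 hosts.
Excess: 6 − 5 = 1.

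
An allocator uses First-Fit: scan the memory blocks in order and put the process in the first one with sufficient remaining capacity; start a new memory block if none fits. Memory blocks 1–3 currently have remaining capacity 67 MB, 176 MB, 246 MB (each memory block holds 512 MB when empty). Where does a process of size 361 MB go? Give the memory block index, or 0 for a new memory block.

0

No memory block has ≥ 361 MB free, so a new memory block is opened.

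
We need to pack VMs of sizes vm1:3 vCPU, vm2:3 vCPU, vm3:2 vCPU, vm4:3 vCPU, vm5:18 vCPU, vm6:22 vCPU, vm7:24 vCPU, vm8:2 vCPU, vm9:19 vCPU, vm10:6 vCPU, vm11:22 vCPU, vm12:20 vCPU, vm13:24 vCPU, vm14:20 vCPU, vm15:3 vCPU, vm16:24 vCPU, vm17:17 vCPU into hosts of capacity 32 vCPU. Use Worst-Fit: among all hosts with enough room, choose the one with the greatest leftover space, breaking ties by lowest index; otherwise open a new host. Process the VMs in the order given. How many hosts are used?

10

host 1: place vm1 (3 vCPU), 29 vCPU left
host 1: place vm2 (3 vCPU), 26 vCPU left
host 1: place vm3 (2 vCPU), 24 vCPU left
host 1: place vm4 (3 vCPU), 21 vCPU left
host 1: place vm5 (18 vCPU), 3 vCPU left
host 2: place vm6 (22 vCPU), 10 vCPU left
host 3: place vm7 (24 vCPU), 8 vCPU left
host 2: place vm8 (2 vCPU), 8 vCPU left
host 4: place vm9 (19 vCPU), 13 vCPU left
host 4: place vm10 (6 vCPU), 7 vCPU left
host 5: place vm11 (22 vCPU), 10 vCPU left
host 6: place vm12 (20 vCPU), 12 vCPU left
host 7: place vm13 (24 vCPU), 8 vCPU left
host 8: place vm14 (20 vCPU), 12 vCPU left
host 6: place vm15 (3 vCPU), 9 vCPU left
host 9: place vm16 (24 vCPU), 8 vCPU left
host 10: place vm17 (17 vCPU), 15 vCPU left
Final hosts: [3,3,2,3,18] [22,2] [24] [19,6] [22] [20,3] [24] [20] [24] [17].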